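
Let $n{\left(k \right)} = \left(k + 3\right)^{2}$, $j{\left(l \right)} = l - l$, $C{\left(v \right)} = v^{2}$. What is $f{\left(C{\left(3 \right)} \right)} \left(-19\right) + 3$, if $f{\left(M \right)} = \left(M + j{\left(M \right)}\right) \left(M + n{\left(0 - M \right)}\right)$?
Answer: $-7692$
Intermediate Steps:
$j{\left(l \right)} = 0$
$n{\left(k \right)} = \left(3 + k\right)^{2}$
$f{\left(M \right)} = M \left(M + \left(3 - M\right)^{2}\right)$ ($f{\left(M \right)} = \left(M + 0\right) \left(M + \left(3 + \left(0 - M\right)\right)^{2}\right) = M \left(M + \left(3 - M\right)^{2}\right)$)
$f{\left(C{\left(3 \right)} \right)} \left(-19\right) + 3 = 3^{2} \left(3^{2} + \left(-3 + 3^{2}\right)^{2}\right) \left(-19\right) + 3 = 9 \left(9 + \left(-3 + 9\right)^{2}\right) \left(-19\right) + 3 = 9 \left(9 + 6^{2}\right) \left(-19\right) + 3 = 9 \left(9 + 36\right) \left(-19\right) + 3 = 9 \cdot 45 \left(-19\right) + 3 = 405 \left(-19\right) + 3 = -7695 + 3 = -7692$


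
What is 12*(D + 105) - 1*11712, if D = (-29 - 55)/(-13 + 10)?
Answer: -10116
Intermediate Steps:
D = 28 (D = -84/(-3) = -84*(-⅓) = 28)
12*(D + 105) - 1*11712 = 12*(28 + 105) - 1*11712 = 12*133 - 11712 = 1596 - 11712 = -10116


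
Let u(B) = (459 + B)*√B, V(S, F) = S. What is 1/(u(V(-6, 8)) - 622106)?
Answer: -311053/193508553245 - 453*I*√6/387017106490 ≈ -1.6074e-6 - 2.8671e-9*I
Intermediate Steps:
u(B) = √B*(459 + B)
1/(u(V(-6, 8)) - 622106) = 1/(√(-6)*(459 - 6) - 622106) = 1/((I*√6)*453 - 622106) = 1/(453*I*√6 - 622106) = 1/(-622106 + 453*I*√6)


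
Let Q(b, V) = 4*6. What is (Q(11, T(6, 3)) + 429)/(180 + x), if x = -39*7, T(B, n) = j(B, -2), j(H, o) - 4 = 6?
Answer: -151/31 ≈ -4.8710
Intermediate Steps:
j(H, o) = 10 (j(H, o) = 4 + 6 = 10)
T(B, n) = 10
x = -273
Q(b, V) = 24
(Q(11, T(6, 3)) + 429)/(180 + x) = (24 + 429)/(180 - 273) = 453/(-93) = 453*(-1/93) = -151/31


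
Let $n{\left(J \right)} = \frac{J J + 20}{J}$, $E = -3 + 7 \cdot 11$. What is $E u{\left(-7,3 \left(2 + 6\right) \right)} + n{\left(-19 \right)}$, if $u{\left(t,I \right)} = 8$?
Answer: $\frac{10867}{19} \approx 571.95$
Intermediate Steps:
$E = 74$ ($E = -3 + 77 = 74$)
$n{\left(J \right)} = \frac{20 + J^{2}}{J}$ ($n{\left(J \right)} = \frac{J^{2} + 20}{J} = \frac{20 + J^{2}}{J}$)
$E u{\left(-7,3 \left(2 + 6\right) \right)} + n{\left(-19 \right)} = 74 \cdot 8 - \left(19 - \frac{20}{-19}\right) = 592 + \left(-19 + 20 \left(- \frac{1}{19}\right)\right) = 592 - \frac{381}{19} = \frac{10867}{19}$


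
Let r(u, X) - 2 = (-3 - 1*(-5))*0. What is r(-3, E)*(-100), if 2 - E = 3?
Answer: -200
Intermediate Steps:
E = -1 (E = 2 - 1*3 = 2 - 3 = -1)
r(u, X) = 2 (r(u, X) = 2 + (-3 - 1*(-5))*0 = 2 + (-3 + 5)*0 = 2 + 2*0 = 2 + 0 = 2)
r(-3, E)*(-100) = 2*(-100) = -200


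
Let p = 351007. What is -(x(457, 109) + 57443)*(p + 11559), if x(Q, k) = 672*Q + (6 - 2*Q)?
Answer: -131843137674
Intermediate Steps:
x(Q, k) = 6 + 670*Q
-(x(457, 109) + 57443)*(p + 11559) = -((6 + 670*457) + 57443)*(351007 + 11559) = -((6 + 306190) + 57443)*362566 = -(306196 + 57443)*362566 = -363639*362566 = -1*131843137674 = -131843137674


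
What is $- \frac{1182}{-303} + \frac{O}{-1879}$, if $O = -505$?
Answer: $\frac{791331}{189779} \approx 4.1697$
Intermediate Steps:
$- \frac{1182}{-303} + \frac{O}{-1879} = - \frac{1182}{-303} - \frac{505}{-1879} = \left(-1182\right) \left(- \frac{1}{303}\right) - - \frac{505}{1879} = \frac{394}{101} + \frac{505}{1879} = \frac{791331}{189779}$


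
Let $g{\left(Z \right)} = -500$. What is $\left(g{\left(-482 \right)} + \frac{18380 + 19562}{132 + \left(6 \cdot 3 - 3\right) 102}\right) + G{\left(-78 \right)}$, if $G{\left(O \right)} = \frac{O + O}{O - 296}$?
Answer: $- \frac{74086105}{155397} \approx -476.75$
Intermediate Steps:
$G{\left(O \right)} = \frac{2 O}{-296 + O}$
$\left(g{\left(-482 \right)} + \frac{18380 + 19562}{132 + \left(6 \cdot 3 - 3\right) 102}\right) + G{\left(-78 \right)} = \left(-500 + \frac{18380 + 19562}{132 + \left(6 \cdot 3 - 3\right) 102}\right) + 2 \left(-78\right) \frac{1}{-296 - 78} = \left(-500 + \frac{37942}{132 + \left(18 - 3\right) 102}\right) + 2 \left(-78\right) \frac{1}{-374} = \left(-500 + \frac{37942}{132 + 15 \cdot 102}\right) + 2 \left(-78\right) \left(- \frac{1}{374}\right) = \left(-500 + \frac{37942}{132 + 1530}\right) + \frac{78}{187} = \left(-500 + \frac{37942}{1662}\right) + \frac{78}{187} = \left(-500 + 37942 \cdot \frac{1}{1662}\right) + \frac{78}{187} = \left(-500 + \frac{18971}{831}\right) + \frac{78}{187} = - \frac{396529}{831} + \frac{78}{187} = - \frac{74086105}{155397}$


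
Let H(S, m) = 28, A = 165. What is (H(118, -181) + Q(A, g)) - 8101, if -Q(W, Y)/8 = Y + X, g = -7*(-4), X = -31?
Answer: -8049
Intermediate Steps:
g = 28
Q(W, Y) = 248 - 8*Y (Q(W, Y) = -8*(Y - 31) = -8*(-31 + Y) = 248 - 8*Y)
(H(118, -181) + Q(A, g)) - 8101 = (28 + (248 - 8*28)) - 8101 = (28 + (248 - 224)) - 8101 = (28 + 24) - 8101 = 52 - 8101 = -8049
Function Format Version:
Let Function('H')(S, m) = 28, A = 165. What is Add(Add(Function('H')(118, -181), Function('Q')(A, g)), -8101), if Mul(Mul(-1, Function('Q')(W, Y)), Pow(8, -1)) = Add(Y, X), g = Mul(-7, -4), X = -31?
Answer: -8049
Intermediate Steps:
g = 28
Function('Q')(W, Y) = Add(248, Mul(-8, Y)) (Function('Q')(W, Y) = Mul(-8, Add(Y, -31)) = Mul(-8, Add(-31, Y)) = Add(248, Mul(-8, Y)))
Add(Add(Function('H')(118, -181), Function('Q')(A, g)), -8101) = Add(Add(28, Add(248, Mul(-8, 28))), -8101) = Add(Add(28, Add(248, -224)), -8101) = Add(Add(28, 24), -8101) = Add(52, -8101) = -8049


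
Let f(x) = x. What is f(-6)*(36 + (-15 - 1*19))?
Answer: -12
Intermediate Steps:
f(-6)*(36 + (-15 - 1*19)) = -6*(36 + (-15 - 1*19)) = -6*(36 + (-15 - 19)) = -6*(36 - 34) = -6*2 = -12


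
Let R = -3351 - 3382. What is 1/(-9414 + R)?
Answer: -1/16147 ≈ -6.1931e-5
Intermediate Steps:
R = -6733
1/(-9414 + R) = 1/(-9414 - 6733) = 1/(-16147) = -1/16147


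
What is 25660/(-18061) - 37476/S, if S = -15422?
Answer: 140562758/139268371 ≈ 1.0093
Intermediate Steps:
25660/(-18061) - 37476/S = 25660/(-18061) - 37476/(-15422) = 25660*(-1/18061) - 37476*(-1/15422) = -25660/18061 + 18738/7711 = 140562758/139268371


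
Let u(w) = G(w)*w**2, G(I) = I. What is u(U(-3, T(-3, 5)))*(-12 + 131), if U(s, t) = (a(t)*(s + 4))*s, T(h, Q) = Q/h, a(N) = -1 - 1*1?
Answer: 25704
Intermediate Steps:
a(N) = -2 (a(N) = -1 - 1 = -2)
U(s, t) = s*(-8 - 2*s) (U(s, t) = (-2*(s + 4))*s = (-2*(4 + s))*s = (-8 - 2*s)*s = s*(-8 - 2*s))
u(w) = w**3 (u(w) = w*w**2 = w**3)
u(U(-3, T(-3, 5)))*(-12 + 131) = (-2*(-3)*(4 - 3))**3*(-12 + 131) = (-2*(-3)*1)**3*119 = 6**3*119 = 216*119 = 25704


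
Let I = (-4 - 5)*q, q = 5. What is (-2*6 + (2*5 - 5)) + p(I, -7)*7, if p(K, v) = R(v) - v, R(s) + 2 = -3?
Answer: 7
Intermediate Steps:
R(s) = -5 (R(s) = -2 - 3 = -5)
I = -45 (I = (-4 - 5)*5 = -9*5 = -45)
p(K, v) = -5 - v
(-2*6 + (2*5 - 5)) + p(I, -7)*7 = (-2*6 + (2*5 - 5)) + (-5 - 1*(-7))*7 = (-12 + (10 - 5)) + (-5 + 7)*7 = (-12 + 5) + 2*7 = -7 + 14 = 7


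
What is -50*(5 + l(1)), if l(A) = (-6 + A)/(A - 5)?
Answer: -625/2 ≈ -312.50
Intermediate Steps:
l(A) = (-6 + A)/(-5 + A)
-50*(5 + l(1)) = -50*(5 + (-6 + 1)/(-5 + 1)) = -50*(5 - 5/(-4)) = -50*(5 - 1/4*(-5)) = -50*(5 + 5/4) = -50*25/4 = -625/2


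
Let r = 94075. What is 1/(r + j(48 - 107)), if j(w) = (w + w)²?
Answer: 1/107999 ≈ 9.2593e-6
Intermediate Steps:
j(w) = 4*w² (j(w) = (2*w)² = 4*w²)
1/(r + j(48 - 107)) = 1/(94075 + 4*(48 - 107)²) = 1/(94075 + 4*(-59)²) = 1/(94075 + 4*3481) = 1/(94075 + 13924) = 1/107999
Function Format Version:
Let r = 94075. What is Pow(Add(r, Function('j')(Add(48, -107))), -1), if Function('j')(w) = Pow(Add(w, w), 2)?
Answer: Rational(1, 107999) ≈ 9.2593e-6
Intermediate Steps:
Function('j')(w) = Mul(4, Pow(w, 2)) (Function('j')(w) = Pow(Mul(2, w), 2) = Mul(4, Pow(w, 2)))
Pow(Add(r, Function('j')(Add(48, -107))), -1) = Pow(Add(94075, Mul(4, Pow(Add(48, -107), 2))), -1) = Pow(Add(94075, Mul(4, Pow(-59, 2))), -1) = Pow(Add(94075, Mul(4, 3481)), -1) = Pow(Add(94075, 13924), -1) = Pow(107999, -1) = Rational(1, 107999)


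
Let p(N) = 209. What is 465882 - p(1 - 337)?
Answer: 465673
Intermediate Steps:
465882 - p(1 - 337) = 465882 - 1*209 = 465882 - 209 = 465673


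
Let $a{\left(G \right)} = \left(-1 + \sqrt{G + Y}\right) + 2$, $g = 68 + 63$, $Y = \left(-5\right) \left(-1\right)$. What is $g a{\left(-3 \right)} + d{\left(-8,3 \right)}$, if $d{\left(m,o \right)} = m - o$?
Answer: $120 + 131 \sqrt{2} \approx 305.26$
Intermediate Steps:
$Y = 5$
$g = 131$
$a{\left(G \right)} = 1 + \sqrt{5 + G}$ ($a{\left(G \right)} = \left(-1 + \sqrt{G + 5}\right) + 2 = \left(-1 + \sqrt{5 + G}\right) + 2 = 1 + \sqrt{5 + G}$)
$g a{\left(-3 \right)} + d{\left(-8,3 \right)} = 131 \left(1 + \sqrt{5 - 3}\right) - 11 = 131 \left(1 + \sqrt{2}\right) - 11 = \left(131 + 131 \sqrt{2}\right) - 11 = 120 + 131 \sqrt{2}$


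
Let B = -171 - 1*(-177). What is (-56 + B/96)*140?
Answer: -31325/4 ≈ -7831.3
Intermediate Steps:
B = 6 (B = -171 + 177 = 6)
(-56 + B/96)*140 = (-56 + 6/96)*140 = (-56 + 6*(1/96))*140 = (-56 + 1/16)*140 = -895/16*140 = -31325/4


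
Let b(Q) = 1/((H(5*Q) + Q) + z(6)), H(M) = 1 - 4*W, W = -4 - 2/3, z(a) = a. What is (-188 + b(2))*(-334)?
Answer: 5210734/83 ≈ 62780.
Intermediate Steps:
W = -14/3 (W = -4 - 2*⅓ = -4 - ⅔ = -14/3 ≈ -4.6667)
H(M) = 59/3 (H(M) = 1 - 4*(-14/3) = 1 + 56/3 = 59/3)
b(Q) = 1/(77/3 + Q) (b(Q) = 1/((59/3 + Q) + 6) = 1/(77/3 + Q))
(-188 + b(2))*(-334) = (-188 + 3/(77 + 3*2))*(-334) = (-188 + 3/(77 + 6))*(-334) = (-188 + 3/83)*(-334) = -15601/83*(-334) = 5210734/83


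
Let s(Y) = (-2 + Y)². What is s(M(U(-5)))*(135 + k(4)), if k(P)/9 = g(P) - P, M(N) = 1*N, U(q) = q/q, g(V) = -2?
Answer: 81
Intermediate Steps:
U(q) = 1
M(N) = N
k(P) = -18 - 9*P (k(P) = 9*(-2 - P) = -18 - 9*P)
s(M(U(-5)))*(135 + k(4)) = (-2 + 1)²*(135 + (-18 - 9*4)) = (-1)²*(135 + (-18 - 36)) = 1*(135 - 54) = 1*81 = 81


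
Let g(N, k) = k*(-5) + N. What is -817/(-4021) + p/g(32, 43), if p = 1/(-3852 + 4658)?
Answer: 120501845/593089458 ≈ 0.20318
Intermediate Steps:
g(N, k) = N - 5*k (g(N, k) = -5*k + N = N - 5*k)
p = 1/806 ≈ 0.0012407
-817/(-4021) + p/g(32, 43) = -817/(-4021) + 1/(806*(32 - 5*43)) = -817*(-1/4021) + 1/(806*(32 - 215)) = 817/4021 + (1/806)/(-183) = 817/4021 + (1/806)*(-1/183) = 817/4021 - 1/147498 = 120501845/593089458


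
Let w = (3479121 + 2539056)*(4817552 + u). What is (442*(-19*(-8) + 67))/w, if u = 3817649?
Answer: 1898/1018983687227 ≈ 1.8626e-9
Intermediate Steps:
w = 51968168048577 (w = (3479121 + 2539056)*(4817552 + 3817649) = 6018177*8635201 = 51968168048577)
(442*(-19*(-8) + 67))/w = (442*(-19*(-8) + 67))/51968168048577 = (442*(152 + 67))*(1/51968168048577) = (442*219)*(1/51968168048577) = 96798*(1/51968168048577) = 1898/1018983687227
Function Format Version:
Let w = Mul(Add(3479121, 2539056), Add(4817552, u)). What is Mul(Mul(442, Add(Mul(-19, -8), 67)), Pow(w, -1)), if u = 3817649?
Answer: Rational(1898, 1018983687227) ≈ 1.8626e-9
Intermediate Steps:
w = 51968168048577 (w = Mul(Add(3479121, 2539056), Add(4817552, 3817649)) = Mul(6018177, 8635201) = 51968168048577)
Mul(Mul(442, Add(Mul(-19, -8), 67)), Pow(w, -1)) = Mul(Mul(442, Add(Mul(-19, -8), 67)), Pow(51968168048577, -1)) = Mul(Mul(442, Add(152, 67)), Rational(1, 51968168048577)) = Mul(Mul(442, 219), Rational(1, 51968168048577)) = Mul(96798, Rational(1, 51968168048577)) = Rational(1898, 1018983687227)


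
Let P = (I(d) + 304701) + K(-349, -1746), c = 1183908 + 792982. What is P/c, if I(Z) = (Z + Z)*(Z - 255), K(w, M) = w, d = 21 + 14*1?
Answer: 144476/988445 ≈ 0.14616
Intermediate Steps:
d = 35 (d = 21 + 14 = 35)
c = 1976890
I(Z) = 2*Z*(-255 + Z) (I(Z) = (2*Z)*(-255 + Z) = 2*Z*(-255 + Z))
P = 288952 (P = (2*35*(-255 + 35) + 304701) - 349 = (2*35*(-220) + 304701) - 349 = (-15400 + 304701) - 349 = 289301 - 349 = 288952)
P/c = 288952/1976890 = 288952*(1/1976890) = 144476/988445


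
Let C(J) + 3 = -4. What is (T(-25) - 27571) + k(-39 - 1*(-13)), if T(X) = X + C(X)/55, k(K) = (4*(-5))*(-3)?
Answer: -1514487/55 ≈ -27536.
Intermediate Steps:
C(J) = -7 (C(J) = -3 - 4 = -7)
k(K) = 60 (k(K) = -20*(-3) = 60)
T(X) = -7/55 + X (T(X) = X - 7/55 = -7/55 + X)
(T(-25) - 27571) + k(-39 - 1*(-13)) = ((-7/55 - 25) - 27571) + 60 = (-1382/55 - 27571) + 60 = -1517787/55 + 60 = -1514487/55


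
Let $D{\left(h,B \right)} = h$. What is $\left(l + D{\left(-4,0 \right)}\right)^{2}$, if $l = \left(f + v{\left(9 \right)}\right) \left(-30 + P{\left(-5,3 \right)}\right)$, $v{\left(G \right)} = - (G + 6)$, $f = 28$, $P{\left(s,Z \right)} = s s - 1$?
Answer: $6724$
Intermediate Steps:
$P{\left(s,Z \right)} = -1 + s^{2}$ ($P{\left(s,Z \right)} = s^{2} - 1 = -1 + s^{2}$)
$v{\left(G \right)} = -6 - G$ ($v{\left(G \right)} = - (6 + G) = -6 - G$)
$l = -78$ ($l = \left(28 - 15\right) \left(-30 - \left(1 - \left(-5\right)^{2}\right)\right) = \left(28 - 15\right) \left(-30 + \left(-1 + 25\right)\right) = \left(28 - 15\right) \left(-30 + 24\right) = 13 \left(-6\right) = -78$)
$\left(l + D{\left(-4,0 \right)}\right)^{2} = \left(-78 - 4\right)^{2} = \left(-82\right)^{2} = 6724$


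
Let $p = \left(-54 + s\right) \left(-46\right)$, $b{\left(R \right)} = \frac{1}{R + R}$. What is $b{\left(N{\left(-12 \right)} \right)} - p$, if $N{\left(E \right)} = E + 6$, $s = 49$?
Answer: $- \frac{2761}{12} \approx -230.08$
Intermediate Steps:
$N{\left(E \right)} = 6 + E$
$b{\left(R \right)} = \frac{1}{2 R}$
$p = 230$ ($p = \left(-54 + 49\right) \left(-46\right) = \left(-5\right) \left(-46\right) = 230$)
$b{\left(N{\left(-12 \right)} \right)} - p = \frac{1}{2 \left(6 - 12\right)} - 230 = \frac{1}{2 \left(-6\right)} - 230 = \frac{1}{2} \left(- \frac{1}{6}\right) - 230 = - \frac{1}{12} - 230 = - \frac{2761}{12}$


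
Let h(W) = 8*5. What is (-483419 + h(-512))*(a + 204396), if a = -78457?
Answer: -60876267881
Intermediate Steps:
h(W) = 40
(-483419 + h(-512))*(a + 204396) = (-483419 + 40)*(-78457 + 204396) = -483379*125939 = -60876267881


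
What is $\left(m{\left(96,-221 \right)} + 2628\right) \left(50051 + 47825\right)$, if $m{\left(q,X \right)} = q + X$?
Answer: $244983628$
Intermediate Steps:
$m{\left(q,X \right)} = X + q$
$\left(m{\left(96,-221 \right)} + 2628\right) \left(50051 + 47825\right) = \left(\left(-221 + 96\right) + 2628\right) \left(50051 + 47825\right) = \left(-125 + 2628\right) 97876 = 2503 \cdot 97876 = 244983628$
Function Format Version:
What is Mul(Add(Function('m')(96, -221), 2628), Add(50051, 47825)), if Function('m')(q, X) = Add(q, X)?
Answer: 244983628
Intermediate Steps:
Function('m')(q, X) = Add(X, q)
Mul(Add(Function('m')(96, -221), 2628), Add(50051, 47825)) = Mul(Add(Add(-221, 96), 2628), Add(50051, 47825)) = Mul(Add(-125, 2628), 97876) = Mul(2503, 97876) = 244983628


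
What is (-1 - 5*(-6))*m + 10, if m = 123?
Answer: 3577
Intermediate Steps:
(-1 - 5*(-6))*m + 10 = (-1 - 5*(-6))*123 + 10 = (-1 + 30)*123 + 10 = 29*123 + 10 = 3567 + 10 = 3577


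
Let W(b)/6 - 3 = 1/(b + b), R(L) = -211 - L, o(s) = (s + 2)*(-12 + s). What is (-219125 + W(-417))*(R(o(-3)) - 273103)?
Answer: 8324473584546/139 ≈ 5.9888e+10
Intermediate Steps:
o(s) = (-12 + s)*(2 + s) (o(s) = (2 + s)*(-12 + s) = (-12 + s)*(2 + s))
W(b) = 18 + 3/b (W(b) = 18 + 6/(b + b) = 18 + 6/((2*b)) = 18 + 6*(1/(2*b)) = 18 + 3/b)
(-219125 + W(-417))*(R(o(-3)) - 273103) = (-219125 + (18 + 3/(-417)))*((-211 - (-24 + (-3)**2 - 10*(-3))) - 273103) = (-219125 + (18 + 3*(-1/417)))*((-211 - (-24 + 9 + 30)) - 273103) = (-219125 + (18 - 1/139))*((-211 - 1*15) - 273103) = (-219125 + 2501/139)*((-211 - 15) - 273103) = -30455874*(-226 - 273103)/139 = -30455874/139*(-273329) = 8324473584546/139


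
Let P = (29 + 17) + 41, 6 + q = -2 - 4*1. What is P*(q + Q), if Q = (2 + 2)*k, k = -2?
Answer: -1740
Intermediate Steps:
q = -12 (q = -6 + (-2 - 4*1) = -6 + (-2 - 4) = -6 - 6 = -12)
P = 87 (P = 46 + 41 = 87)
Q = -8 (Q = (2 + 2)*(-2) = 4*(-2) = -8)
P*(q + Q) = 87*(-12 - 8) = 87*(-20) = -1740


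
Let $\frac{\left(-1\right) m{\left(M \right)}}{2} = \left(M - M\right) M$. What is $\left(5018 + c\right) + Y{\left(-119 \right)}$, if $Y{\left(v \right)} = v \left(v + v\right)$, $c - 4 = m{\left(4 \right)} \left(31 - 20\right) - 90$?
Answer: $33254$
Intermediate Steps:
$m{\left(M \right)} = 0$ ($m{\left(M \right)} = - 2 \left(M - M\right) M = - 2 \cdot 0 M = \left(-2\right) 0 = 0$)
$c = -86$ ($c = 4 - \left(90 + 0 \left(31 - 20\right)\right) = 4 + \left(0 \cdot 11 - 90\right) = 4 + \left(0 - 90\right) = 4 - 90 = -86$)
$Y{\left(v \right)} = 2 v^{2}$ ($Y{\left(v \right)} = v 2 v = 2 v^{2}$)
$\left(5018 + c\right) + Y{\left(-119 \right)} = \left(5018 - 86\right) + 2 \left(-119\right)^{2} = 4932 + 2 \cdot 14161 = 4932 + 28322 = 33254$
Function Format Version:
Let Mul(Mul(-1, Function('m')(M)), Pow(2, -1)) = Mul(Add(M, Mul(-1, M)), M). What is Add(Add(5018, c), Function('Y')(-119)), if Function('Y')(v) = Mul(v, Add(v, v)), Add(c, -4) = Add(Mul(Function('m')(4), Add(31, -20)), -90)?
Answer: 33254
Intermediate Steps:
Function('m')(M) = 0 (Function('m')(M) = Mul(-2, Mul(Add(M, Mul(-1, M)), M)) = Mul(-2, Mul(0, M)) = Mul(-2, 0) = 0)
c = -86 (c = Add(4, Add(Mul(0, Add(31, -20)), -90)) = Add(4, Add(Mul(0, 11), -90)) = Add(4, Add(0, -90)) = Add(4, -90) = -86)
Function('Y')(v) = Mul(2, Pow(v, 2)) (Function('Y')(v) = Mul(v, Mul(2, v)) = Mul(2, Pow(v, 2)))
Add(Add(5018, c), Function('Y')(-119)) = Add(Add(5018, -86), Mul(2, Pow(-119, 2))) = Add(4932, Mul(2, 14161)) = Add(4932, 28322) = 33254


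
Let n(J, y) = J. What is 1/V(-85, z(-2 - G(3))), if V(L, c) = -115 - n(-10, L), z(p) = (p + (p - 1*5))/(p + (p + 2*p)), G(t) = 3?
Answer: -1/105 ≈ -0.0095238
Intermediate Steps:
z(p) = (-5 + 2*p)/(4*p) (z(p) = (p + (p - 5))/(p + 3*p) = (p + (-5 + p))/((4*p)) = (-5 + 2*p)*(1/(4*p)) = (-5 + 2*p)/(4*p))
V(L, c) = -105 (V(L, c) = -115 - 1*(-10) = -115 + 10 = -105)
1/V(-85, z(-2 - G(3))) = 1/(-105) = -1/105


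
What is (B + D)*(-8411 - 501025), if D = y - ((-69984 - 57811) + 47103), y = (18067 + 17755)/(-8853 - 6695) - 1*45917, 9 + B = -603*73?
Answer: 18327146808294/3887 ≈ 4.7150e+9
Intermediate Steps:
B = -44028 (B = -9 - 603*73 = -9 - 44019 = -44028)
y = -356976669/7774 (y = 35822/(-15548) - 45917 = 35822*(-1/15548) - 45917 = -17911/7774 - 45917 = -356976669/7774 ≈ -45919.)
D = 270322939/7774 (D = -356976669/7774 - ((-69984 - 57811) + 47103) = -356976669/7774 - (-127795 + 47103) = -356976669/7774 - 1*(-80692) = -356976669/7774 + 80692 = 270322939/7774 ≈ 34773.)
(B + D)*(-8411 - 501025) = (-44028 + 270322939/7774)*(-8411 - 501025) = -71950733/7774*(-509436) = 18327146808294/3887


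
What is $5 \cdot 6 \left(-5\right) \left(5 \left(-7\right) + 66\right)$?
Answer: $-4650$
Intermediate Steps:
$5 \cdot 6 \left(-5\right) \left(5 \left(-7\right) + 66\right) = 30 \left(-5\right) \left(-35 + 66\right) = \left(-150\right) 31 = -4650$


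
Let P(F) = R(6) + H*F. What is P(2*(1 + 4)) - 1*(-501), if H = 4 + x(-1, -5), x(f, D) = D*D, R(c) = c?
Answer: 797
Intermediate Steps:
x(f, D) = D²
H = 29 (H = 4 + (-5)² = 4 + 25 = 29)
P(F) = 6 + 29*F
P(2*(1 + 4)) - 1*(-501) = (6 + 29*(2*(1 + 4))) - 1*(-501) = (6 + 29*(2*5)) + 501 = (6 + 29*10) + 501 = (6 + 290) + 501 = 296 + 501 = 797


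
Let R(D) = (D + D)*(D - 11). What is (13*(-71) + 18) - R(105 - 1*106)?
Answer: -929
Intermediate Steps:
R(D) = 2*D*(-11 + D) (R(D) = (2*D)*(-11 + D) = 2*D*(-11 + D))
(13*(-71) + 18) - R(105 - 1*106) = (13*(-71) + 18) - 2*(105 - 1*106)*(-11 + (105 - 1*106)) = (-923 + 18) - 2*(105 - 106)*(-11 + (105 - 106)) = -905 - 2*(-1)*(-11 - 1) = -905 - 2*(-1)*(-12) = -905 - 1*24 = -905 - 24 = -929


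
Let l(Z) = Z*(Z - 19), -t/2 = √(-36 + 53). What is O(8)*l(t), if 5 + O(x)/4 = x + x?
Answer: 2992 + 1672*√17 ≈ 9885.8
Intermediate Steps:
t = -2*√17 (t = -2*√(-36 + 53) = -2*√17 ≈ -8.2462)
l(Z) = Z*(-19 + Z)
O(x) = -20 + 8*x (O(x) = -20 + 4*(x + x) = -20 + 4*(2*x) = -20 + 8*x)
O(8)*l(t) = (-20 + 8*8)*((-2*√17)*(-19 - 2*√17)) = (-20 + 64)*(-2*√17*(-19 - 2*√17)) = 44*(-2*√17*(-19 - 2*√17)) = -88*√17*(-19 - 2*√17)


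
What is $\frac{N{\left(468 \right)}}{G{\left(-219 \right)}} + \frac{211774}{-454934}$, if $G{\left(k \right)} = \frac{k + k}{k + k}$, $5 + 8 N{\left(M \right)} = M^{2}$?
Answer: $\frac{49818747777}{1819736} \approx 27377.0$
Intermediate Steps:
$N{\left(M \right)} = - \frac{5}{8} + \frac{M^{2}}{8}$
$G{\left(k \right)} = 1$ ($G{\left(k \right)} = \frac{2 k}{2 k} = 2 k \frac{1}{2 k} = 1$)
$\frac{N{\left(468 \right)}}{G{\left(-219 \right)}} + \frac{211774}{-454934} = \frac{- \frac{5}{8} + \frac{468^{2}}{8}}{1} + \frac{211774}{-454934} = \left(- \frac{5}{8} + \frac{1}{8} \cdot 219024\right) 1 + 211774 \left(- \frac{1}{454934}\right) = \left(- \frac{5}{8} + 27378\right) 1 - \frac{105887}{227467} = \frac{219019}{8} \cdot 1 - \frac{105887}{227467} = \frac{219019}{8} - \frac{105887}{227467} = \frac{49818747777}{1819736}$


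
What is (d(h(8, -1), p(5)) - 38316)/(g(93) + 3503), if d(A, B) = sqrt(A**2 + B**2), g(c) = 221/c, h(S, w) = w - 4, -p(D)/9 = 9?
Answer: -890847/81500 + 93*sqrt(6586)/326000 ≈ -10.907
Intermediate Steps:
p(D) = -81 (p(D) = -9*9 = -81)
h(S, w) = -4 + w
(d(h(8, -1), p(5)) - 38316)/(g(93) + 3503) = (sqrt((-4 - 1)**2 + (-81)**2) - 38316)/(221/93 + 3503) = (sqrt((-5)**2 + 6561) - 38316)/(221*(1/93) + 3503) = (sqrt(25 + 6561) - 38316)/(221/93 + 3503) = (sqrt(6586) - 38316)/(326000/93) = (-38316 + sqrt(6586))*(93/326000) = -890847/81500 + 93*sqrt(6586)/326000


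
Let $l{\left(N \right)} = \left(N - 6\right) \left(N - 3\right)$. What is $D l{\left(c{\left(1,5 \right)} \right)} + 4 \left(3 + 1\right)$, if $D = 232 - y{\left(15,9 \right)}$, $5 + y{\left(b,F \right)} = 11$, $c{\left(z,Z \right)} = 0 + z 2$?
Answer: $920$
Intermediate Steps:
$c{\left(z,Z \right)} = 2 z$ ($c{\left(z,Z \right)} = 0 + 2 z = 2 z$)
$y{\left(b,F \right)} = 6$ ($y{\left(b,F \right)} = -5 + 11 = 6$)
$l{\left(N \right)} = \left(-6 + N\right) \left(-3 + N\right)$
$D = 226$ ($D = 232 - 6 = 226$)
$D l{\left(c{\left(1,5 \right)} \right)} + 4 \left(3 + 1\right) = 226 \left(18 + \left(2 \cdot 1\right)^{2} - 9 \cdot 2 \cdot 1\right) + 4 \left(3 + 1\right) = 226 \left(18 + 2^{2} - 18\right) + 4 \cdot 4 = 226 \left(18 + 4 - 18\right) + 16 = 226 \cdot 4 + 16 = 904 + 16 = 920$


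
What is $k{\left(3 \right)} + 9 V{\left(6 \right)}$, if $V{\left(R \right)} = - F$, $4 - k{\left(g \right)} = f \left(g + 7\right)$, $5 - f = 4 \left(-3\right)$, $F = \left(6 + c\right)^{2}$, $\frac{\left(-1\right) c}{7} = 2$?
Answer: $-742$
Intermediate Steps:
$c = -14$ ($c = \left(-7\right) 2 = -14$)
$F = 64$ ($F = \left(6 - 14\right)^{2} = \left(-8\right)^{2} = 64$)
$f = 17$ ($f = 5 - 4 \left(-3\right) = 5 - -12 = 5 + 12 = 17$)
$k{\left(g \right)} = -115 - 17 g$ ($k{\left(g \right)} = 4 - 17 \left(g + 7\right) = 4 - 17 \left(7 + g\right) = 4 - \left(119 + 17 g\right) = -115 - 17 g$)
$V{\left(R \right)} = -64$ ($V{\left(R \right)} = \left(-1\right) 64 = -64$)
$k{\left(3 \right)} + 9 V{\left(6 \right)} = \left(-115 - 51\right) + 9 \left(-64\right) = \left(-115 - 51\right) - 576 = -166 - 576 = -742$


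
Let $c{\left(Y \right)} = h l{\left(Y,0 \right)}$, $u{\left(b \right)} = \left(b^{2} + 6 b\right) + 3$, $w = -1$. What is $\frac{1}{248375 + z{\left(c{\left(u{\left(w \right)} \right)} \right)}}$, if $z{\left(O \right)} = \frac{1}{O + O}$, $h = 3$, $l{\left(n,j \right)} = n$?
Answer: $\frac{12}{2980499} \approx 4.0262 \cdot 10^{-6}$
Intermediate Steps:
$u{\left(b \right)} = 3 + b^{2} + 6 b$
$c{\left(Y \right)} = 3 Y$
$z{\left(O \right)} = \frac{1}{2 O}$
$\frac{1}{248375 + z{\left(c{\left(u{\left(w \right)} \right)} \right)}} = \frac{1}{248375 + \frac{1}{2 \cdot 3 \left(3 + \left(-1\right)^{2} + 6 \left(-1\right)\right)}} = \frac{1}{248375 + \frac{1}{2 \cdot 3 \left(3 + 1 - 6\right)}} = \frac{1}{248375 + \frac{1}{2 \cdot 3 \left(-2\right)}} = \frac{1}{248375 + \frac{1}{2 \left(-6\right)}} = \frac{1}{248375 + \frac{1}{2} \left(- \frac{1}{6}\right)} = \frac{1}{248375 - \frac{1}{12}} = \frac{1}{\frac{2980499}{12}} = \frac{12}{2980499}$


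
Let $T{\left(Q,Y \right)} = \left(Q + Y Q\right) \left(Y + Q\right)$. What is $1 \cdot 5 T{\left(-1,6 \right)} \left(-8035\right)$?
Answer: $1406125$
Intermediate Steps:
$T{\left(Q,Y \right)} = \left(Q + Y\right) \left(Q + Q Y\right)$ ($T{\left(Q,Y \right)} = \left(Q + Q Y\right) \left(Q + Y\right) = \left(Q + Y\right) \left(Q + Q Y\right)$)
$1 \cdot 5 T{\left(-1,6 \right)} \left(-8035\right) = 1 \cdot 5 \left(- (-1 + 6 + 6^{2} - 6)\right) \left(-8035\right) = 5 \left(- (-1 + 6 + 36 - 6)\right) \left(-8035\right) = 5 \left(\left(-1\right) 35\right) \left(-8035\right) = 5 \left(-35\right) \left(-8035\right) = \left(-175\right) \left(-8035\right) = 1406125$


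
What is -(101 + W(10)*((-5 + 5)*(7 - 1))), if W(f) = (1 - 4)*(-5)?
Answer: -101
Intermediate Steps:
W(f) = 15 (W(f) = -3*(-5) = 15)
-(101 + W(10)*((-5 + 5)*(7 - 1))) = -(101 + 15*((-5 + 5)*(7 - 1))) = -(101 + 15*(0*6)) = -(101 + 15*0) = -(101 + 0) = -1*101 = -101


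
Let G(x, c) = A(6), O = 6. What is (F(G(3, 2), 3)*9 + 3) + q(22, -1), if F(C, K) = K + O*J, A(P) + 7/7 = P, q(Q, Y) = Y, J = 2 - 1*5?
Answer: -133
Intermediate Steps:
J = -3 (J = 2 - 5 = -3)
A(P) = -1 + P
G(x, c) = 5 (G(x, c) = -1 + 6 = 5)
F(C, K) = -18 + K (F(C, K) = K + 6*(-3) = K - 18 = -18 + K)
(F(G(3, 2), 3)*9 + 3) + q(22, -1) = ((-18 + 3)*9 + 3) - 1 = (-15*9 + 3) - 1 = (-135 + 3) - 1 = -132 - 1 = -133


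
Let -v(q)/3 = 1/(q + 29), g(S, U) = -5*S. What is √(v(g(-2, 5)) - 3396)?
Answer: 7*I*√11713/13 ≈ 58.276*I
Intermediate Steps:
v(q) = -3/(29 + q) (v(q) = -3/(q + 29) = -3/(29 + q))
√(v(g(-2, 5)) - 3396) = √(-3/(29 - 5*(-2)) - 3396) = √(-3/(29 + 10) - 3396) = √(-3/39 - 3396) = √(-3*1/39 - 3396) = √(-1/13 - 3396) = √(-44149/13) = 7*I*√11713/13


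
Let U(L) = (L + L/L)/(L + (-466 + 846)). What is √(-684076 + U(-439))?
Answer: I*√2381242714/59 ≈ 827.08*I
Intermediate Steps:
U(L) = (1 + L)/(380 + L) (U(L) = (L + 1)/(L + 380) = (1 + L)/(380 + L))
√(-684076 + U(-439)) = √(-684076 + (1 - 439)/(380 - 439)) = √(-684076 - 438/(-59)) = √(-684076 - 1/59*(-438)) = √(-684076 + 438/59) = √(-40360046/59) = I*√2381242714/59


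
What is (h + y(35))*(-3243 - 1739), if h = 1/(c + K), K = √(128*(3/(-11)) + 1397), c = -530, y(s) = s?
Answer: -536144232230/3074917 + 4982*√164813/3074917 ≈ -1.7436e+5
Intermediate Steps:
K = √164813/11 (K = √(128*(3*(-1/11)) + 1397) = √(128*(-3/11) + 1397) = √(-384/11 + 1397) = √(14983/11) = √164813/11 ≈ 36.906)
h = 1/(-530 + √164813/11) ≈ -0.0020280
(h + y(35))*(-3243 - 1739) = ((-5830/3074917 - √164813/3074917) + 35)*(-3243 - 1739) = (107616265/3074917 - √164813/3074917)*(-4982) = -536144232230/3074917 + 4982*√164813/3074917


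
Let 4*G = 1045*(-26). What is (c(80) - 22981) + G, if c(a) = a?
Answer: -59387/2 ≈ -29694.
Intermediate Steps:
G = -13585/2 (G = (1045*(-26))/4 = (1/4)*(-27170) = -13585/2 ≈ -6792.5)
(c(80) - 22981) + G = (80 - 22981) - 13585/2 = -22901 - 13585/2 = -59387/2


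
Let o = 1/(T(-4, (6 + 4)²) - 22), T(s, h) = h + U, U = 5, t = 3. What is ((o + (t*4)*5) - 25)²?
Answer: 8444836/6889 ≈ 1225.8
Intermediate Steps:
T(s, h) = 5 + h (T(s, h) = h + 5 = 5 + h)
o = 1/83 (o = 1/((5 + (6 + 4)²) - 22) = 1/((5 + 10²) - 22) = 1/((5 + 100) - 22) = 1/(105 - 22) = 1/83 ≈ 0.012048)
((o + (t*4)*5) - 25)² = ((1/83 + (3*4)*5) - 25)² = ((1/83 + 12*5) - 25)² = ((1/83 + 60) - 25)² = (4981/83 - 25)² = (2906/83)² = 8444836/6889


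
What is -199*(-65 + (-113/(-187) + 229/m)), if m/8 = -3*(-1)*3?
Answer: 164015999/13464 ≈ 12182.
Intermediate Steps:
m = 72 (m = 8*(-3*(-1)*3) = 8*(3*3) = 8*9 = 72)
-199*(-65 + (-113/(-187) + 229/m)) = -199*(-65 + (-113/(-187) + 229/72)) = -199*(-65 + (-113*(-1/187) + 229*(1/72))) = -199*(-65 + (113/187 + 229/72)) = -199*(-65 + 50959/13464) = -199*(-824201/13464) = 164015999/13464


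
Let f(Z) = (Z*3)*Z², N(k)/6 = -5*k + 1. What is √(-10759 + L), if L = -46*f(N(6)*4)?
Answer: √46527177209 ≈ 2.1570e+5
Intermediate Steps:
N(k) = 6 - 30*k (N(k) = 6*(-5*k + 1) = 6*(1 - 5*k) = 6 - 30*k)
f(Z) = 3*Z³ (f(Z) = (3*Z)*Z² = 3*Z³)
L = 46527187968 (L = -138*((6 - 30*6)*4)³ = -138*((6 - 180)*4)³ = -138*(-174*4)³ = -138*(-696)³ = -138*(-337153536) = -46*(-1011460608) = 46527187968)
√(-10759 + L) = √(-10759 + 46527187968) = √46527177209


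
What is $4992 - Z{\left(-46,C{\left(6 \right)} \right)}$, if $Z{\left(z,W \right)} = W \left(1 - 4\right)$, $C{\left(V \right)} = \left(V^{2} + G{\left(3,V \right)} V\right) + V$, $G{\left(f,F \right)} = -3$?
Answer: $5064$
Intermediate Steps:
$C{\left(V \right)} = V^{2} - 2 V$ ($C{\left(V \right)} = \left(V^{2} - 3 V\right) + V = V^{2} - 2 V$)
$Z{\left(z,W \right)} = - 3 W$ ($Z{\left(z,W \right)} = W \left(-3\right) = - 3 W$)
$4992 - Z{\left(-46,C{\left(6 \right)} \right)} = 4992 - - 3 \cdot 6 \left(-2 + 6\right) = 4992 - - 3 \cdot 6 \cdot 4 = 4992 - \left(-3\right) 24 = 4992 - -72 = 4992 + 72 = 5064$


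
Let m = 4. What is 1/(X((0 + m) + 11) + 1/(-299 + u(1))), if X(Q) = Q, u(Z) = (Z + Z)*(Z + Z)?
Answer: 295/4424 ≈ 0.066682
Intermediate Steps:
u(Z) = 4*Z**2 (u(Z) = (2*Z)*(2*Z) = 4*Z**2)
1/(X((0 + m) + 11) + 1/(-299 + u(1))) = 1/(((0 + 4) + 11) + 1/(-299 + 4*1**2)) = 1/((4 + 11) + 1/(-299 + 4*1)) = 1/(15 + 1/(-299 + 4)) = 1/(15 + 1/(-295)) = 1/(15 - 1/295) = 1/(4424/295) = 295/4424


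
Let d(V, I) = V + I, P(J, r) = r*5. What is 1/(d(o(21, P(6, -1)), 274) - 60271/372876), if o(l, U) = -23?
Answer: 372876/93531605 ≈ 0.0039866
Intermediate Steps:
P(J, r) = 5*r
d(V, I) = I + V
1/(d(o(21, P(6, -1)), 274) - 60271/372876) = 1/((274 - 23) - 60271/372876) = 1/(251 - 60271*1/372876) = 1/(251 - 60271/372876) = 1/(93531605/372876) = 372876/93531605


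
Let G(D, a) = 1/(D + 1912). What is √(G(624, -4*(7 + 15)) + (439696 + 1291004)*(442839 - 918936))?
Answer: I*√1324816552593488966/1268 ≈ 9.0773e+5*I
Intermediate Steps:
G(D, a) = 1/(1912 + D)
√(G(624, -4*(7 + 15)) + (439696 + 1291004)*(442839 - 918936)) = √(1/(1912 + 624) + (439696 + 1291004)*(442839 - 918936)) = √(1/2536 + 1730700*(-476097)) = √(1/2536 - 823981077900) = √(-2089616013554399/2536) = I*√1324816552593488966/1268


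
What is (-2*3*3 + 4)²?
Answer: 196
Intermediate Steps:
(-2*3*3 + 4)² = (-6*3 + 4)² = (-18 + 4)² = (-14)² = 196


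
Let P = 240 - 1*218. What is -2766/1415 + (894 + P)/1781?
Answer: -3630106/2520115 ≈ -1.4405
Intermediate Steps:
P = 22 (P = 240 - 218 = 22)
-2766/1415 + (894 + P)/1781 = -2766/1415 + (894 + 22)/1781 = -2766*1/1415 + 916*(1/1781) = -2766/1415 + 916/1781 = -3630106/2520115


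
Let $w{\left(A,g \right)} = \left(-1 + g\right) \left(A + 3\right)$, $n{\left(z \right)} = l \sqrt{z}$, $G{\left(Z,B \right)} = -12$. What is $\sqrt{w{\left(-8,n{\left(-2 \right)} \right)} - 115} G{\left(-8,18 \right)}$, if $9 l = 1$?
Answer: $- 4 \sqrt{-990 - 5 i \sqrt{2}} \approx -0.44946 + 125.86 i$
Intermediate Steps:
$l = \frac{1}{9}$ ($l = \frac{1}{9} \cdot 1 = \frac{1}{9} \approx 0.11111$)
$n{\left(z \right)} = \frac{\sqrt{z}}{9}$
$w{\left(A,g \right)} = \left(-1 + g\right) \left(3 + A\right)$
$\sqrt{w{\left(-8,n{\left(-2 \right)} \right)} - 115} G{\left(-8,18 \right)} = \sqrt{\left(-3 - -8 + 3 \frac{\sqrt{-2}}{9} - 8 \frac{\sqrt{-2}}{9}\right) - 115} \left(-12\right) = \sqrt{\left(-3 + 8 + 3 \frac{i \sqrt{2}}{9} - 8 \frac{i \sqrt{2}}{9}\right) - 115} \left(-12\right) = \sqrt{\left(-3 + 8 + \frac{i \sqrt{2}}{3} - \frac{8 i \sqrt{2}}{9}\right) - 115} \left(-12\right) = \sqrt{\left(5 - \frac{5 i \sqrt{2}}{9}\right) - 115} \left(-12\right) = \sqrt{-110 - \frac{5 i \sqrt{2}}{9}} \left(-12\right) = - 12 \sqrt{-110 - \frac{5 i \sqrt{2}}{9}}$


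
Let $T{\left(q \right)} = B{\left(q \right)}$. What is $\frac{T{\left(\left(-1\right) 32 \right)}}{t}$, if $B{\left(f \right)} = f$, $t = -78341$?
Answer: $\frac{32}{78341} \approx 0.00040847$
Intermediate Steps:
$T{\left(q \right)} = q$
$\frac{T{\left(\left(-1\right) 32 \right)}}{t} = \frac{\left(-1\right) 32}{-78341} = \left(-32\right) \left(- \frac{1}{78341}\right) = \frac{32}{78341}$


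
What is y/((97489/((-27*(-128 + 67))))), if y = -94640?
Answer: -22267440/13927 ≈ -1598.9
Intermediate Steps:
y/((97489/((-27*(-128 + 67))))) = -94640/(97489/((-27*(-128 + 67)))) = -94640/(97489/((-27*(-61)))) = -94640/(97489/1647) = -94640/(97489*(1/1647)) = -94640/97489/1647 = -94640*1647/97489 = -22267440/13927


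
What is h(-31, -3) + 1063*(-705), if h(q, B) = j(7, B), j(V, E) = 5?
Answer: -749410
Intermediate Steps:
h(q, B) = 5
h(-31, -3) + 1063*(-705) = 5 + 1063*(-705) = 5 - 749415 = -749410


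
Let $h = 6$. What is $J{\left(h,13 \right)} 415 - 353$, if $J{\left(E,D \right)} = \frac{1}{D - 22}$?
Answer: $- \frac{3592}{9} \approx -399.11$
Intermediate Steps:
$J{\left(E,D \right)} = \frac{1}{-22 + D}$
$J{\left(h,13 \right)} 415 - 353 = \frac{1}{-22 + 13} \cdot 415 - 353 = \frac{1}{-9} \cdot 415 - 353 = \left(- \frac{1}{9}\right) 415 - 353 = - \frac{415}{9} - 353 = - \frac{3592}{9}$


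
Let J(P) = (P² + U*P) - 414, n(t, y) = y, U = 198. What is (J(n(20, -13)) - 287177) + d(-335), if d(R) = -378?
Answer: -290374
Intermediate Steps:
J(P) = -414 + P² + 198*P (J(P) = (P² + 198*P) - 414 = -414 + P² + 198*P)
(J(n(20, -13)) - 287177) + d(-335) = ((-414 + (-13)² + 198*(-13)) - 287177) - 378 = ((-414 + 169 - 2574) - 287177) - 378 = (-2819 - 287177) - 378 = -289996 - 378 = -290374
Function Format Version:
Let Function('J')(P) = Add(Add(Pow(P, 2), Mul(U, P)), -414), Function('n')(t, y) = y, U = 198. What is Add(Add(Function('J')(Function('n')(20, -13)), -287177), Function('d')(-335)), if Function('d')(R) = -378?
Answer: -290374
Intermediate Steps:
Function('J')(P) = Add(-414, Pow(P, 2), Mul(198, P)) (Function('J')(P) = Add(Add(Pow(P, 2), Mul(198, P)), -414) = Add(-414, Pow(P, 2), Mul(198, P)))
Add(Add(Function('J')(Function('n')(20, -13)), -287177), Function('d')(-335)) = Add(Add(Add(-414, Pow(-13, 2), Mul(198, -13)), -287177), -378) = Add(Add(Add(-414, 169, -2574), -287177), -378) = Add(Add(-2819, -287177), -378) = Add(-289996, -378) = -290374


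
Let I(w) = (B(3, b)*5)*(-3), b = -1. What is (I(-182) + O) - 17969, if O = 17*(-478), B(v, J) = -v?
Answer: -26050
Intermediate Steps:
I(w) = 45 (I(w) = (-1*3*5)*(-3) = -3*5*(-3) = -15*(-3) = 45)
O = -8126
(I(-182) + O) - 17969 = (45 - 8126) - 17969 = -8081 - 17969 = -26050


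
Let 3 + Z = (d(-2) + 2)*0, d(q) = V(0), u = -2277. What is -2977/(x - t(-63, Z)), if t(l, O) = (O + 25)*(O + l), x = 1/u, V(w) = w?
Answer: -6778629/3306203 ≈ -2.0503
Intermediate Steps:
d(q) = 0
x = -1/2277 (x = 1/(-2277) = -1/2277 ≈ -0.00043917)
Z = -3 (Z = -3 + (0 + 2)*0 = -3 + 2*0 = -3 + 0 = -3)
t(l, O) = (25 + O)*(O + l)
-2977/(x - t(-63, Z)) = -2977/(-1/2277 - ((-3)² + 25*(-3) + 25*(-63) - 3*(-63))) = -2977/(-1/2277 - (9 - 75 - 1575 + 189)) = -2977/(-1/2277 - 1*(-1452)) = -2977/(-1/2277 + 1452) = -2977/3306203/2277 = -2977*2277/3306203 = -6778629/3306203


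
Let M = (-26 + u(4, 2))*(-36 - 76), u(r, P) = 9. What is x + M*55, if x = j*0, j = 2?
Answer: 104720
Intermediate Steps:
x = 0 (x = 2*0 = 0)
M = 1904 (M = (-26 + 9)*(-36 - 76) = -17*(-112) = 1904)
x + M*55 = 0 + 1904*55 = 0 + 104720 = 104720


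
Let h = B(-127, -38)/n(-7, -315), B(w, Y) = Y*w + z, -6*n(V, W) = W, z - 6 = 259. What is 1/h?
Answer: 35/3394 ≈ 0.010312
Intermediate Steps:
z = 265 (z = 6 + 259 = 265)
n(V, W) = -W/6
B(w, Y) = 265 + Y*w (B(w, Y) = Y*w + 265 = 265 + Y*w)
h = 3394/35 (h = (265 - 38*(-127))/((-1/6*(-315))) = (265 + 4826)/(105/2) = 5091*(2/105) = 3394/35 ≈ 96.971)
1/h = 1/(3394/35) = 35/3394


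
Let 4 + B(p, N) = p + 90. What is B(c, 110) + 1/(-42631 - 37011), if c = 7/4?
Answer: 13977169/159284 ≈ 87.750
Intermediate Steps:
c = 7/4 (c = (¼)*7 = 7/4 ≈ 1.7500)
B(p, N) = 86 + p (B(p, N) = -4 + (p + 90) = -4 + (90 + p) = 86 + p)
B(c, 110) + 1/(-42631 - 37011) = (86 + 7/4) + 1/(-42631 - 37011) = 351/4 + 1/(-79642) = 351/4 - 1/79642 = 13977169/159284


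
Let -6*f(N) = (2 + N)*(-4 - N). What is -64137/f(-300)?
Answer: -192411/44104 ≈ -4.3627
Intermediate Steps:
f(N) = -(-4 - N)*(2 + N)/6 (f(N) = -(2 + N)*(-4 - N)/6 = -(-4 - N)*(2 + N)/6)
-64137/f(-300) = -64137/(4/3 - 300 + (⅙)*(-300)²) = -64137/(4/3 - 300 + (⅙)*90000) = -64137/(4/3 - 300 + 15000) = -64137/44104/3 = -64137*3/44104 = -192411/44104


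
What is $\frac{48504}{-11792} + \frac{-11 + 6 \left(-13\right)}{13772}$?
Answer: $- \frac{3801401}{922724} \approx -4.1198$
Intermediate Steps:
$\frac{48504}{-11792} + \frac{-11 + 6 \left(-13\right)}{13772} = 48504 \left(- \frac{1}{11792}\right) + \left(-11 - 78\right) \frac{1}{13772} = - \frac{6063}{1474} - \frac{89}{13772} = - \frac{3801401}{922724}$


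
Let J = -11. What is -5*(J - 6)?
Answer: 85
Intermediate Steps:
-5*(J - 6) = -5*(-11 - 6) = -5*(-17) = 85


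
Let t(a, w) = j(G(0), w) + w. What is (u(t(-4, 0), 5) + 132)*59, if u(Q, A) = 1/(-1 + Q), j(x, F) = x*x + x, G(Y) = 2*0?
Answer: 7729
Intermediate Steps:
G(Y) = 0
j(x, F) = x + x² (j(x, F) = x² + x = x + x²)
t(a, w) = w (t(a, w) = 0*(1 + 0) + w = 0*1 + w = 0 + w = w)
u(Q, A) = 1/(-1 + Q)
(u(t(-4, 0), 5) + 132)*59 = (1/(-1 + 0) + 132)*59 = (1/(-1) + 132)*59 = (-1 + 132)*59 = 131*59 = 7729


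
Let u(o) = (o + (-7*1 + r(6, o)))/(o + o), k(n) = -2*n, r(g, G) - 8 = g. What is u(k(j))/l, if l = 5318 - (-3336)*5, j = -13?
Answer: 33/1143896 ≈ 2.8849e-5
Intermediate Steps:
r(g, G) = 8 + g
u(o) = (7 + o)/(2*o) (u(o) = (o + (-7*1 + (8 + 6)))/(o + o) = (o + (-7 + 14))/((2*o)) = (o + 7)*(1/(2*o)) = (7 + o)*(1/(2*o)) = (7 + o)/(2*o))
l = 21998 (l = 5318 - 1*(-16680) = 5318 + 16680 = 21998)
u(k(j))/l = ((7 - 2*(-13))/(2*((-2*(-13)))))/21998 = ((1/2)*(7 + 26)/26)*(1/21998) = ((1/2)*(1/26)*33)*(1/21998) = (33/52)*(1/21998) = 33/1143896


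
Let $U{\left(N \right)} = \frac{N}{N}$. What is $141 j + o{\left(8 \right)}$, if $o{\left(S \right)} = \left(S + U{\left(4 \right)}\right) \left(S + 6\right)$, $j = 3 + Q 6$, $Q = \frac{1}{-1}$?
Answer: $-297$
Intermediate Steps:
$Q = -1$
$U{\left(N \right)} = 1$
$j = -3$ ($j = 3 - 6 = -3$)
$o{\left(S \right)} = \left(1 + S\right) \left(6 + S\right)$ ($o{\left(S \right)} = \left(S + 1\right) \left(S + 6\right) = \left(1 + S\right) \left(6 + S\right)$)
$141 j + o{\left(8 \right)} = 141 \left(-3\right) + \left(6 + 8^{2} + 7 \cdot 8\right) = -423 + \left(6 + 64 + 56\right) = -423 + 126 = -297$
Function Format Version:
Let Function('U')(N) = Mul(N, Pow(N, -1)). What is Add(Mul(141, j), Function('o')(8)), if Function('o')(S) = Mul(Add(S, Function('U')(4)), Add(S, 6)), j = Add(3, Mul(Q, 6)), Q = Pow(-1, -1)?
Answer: -297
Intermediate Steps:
Q = -1
Function('U')(N) = 1
j = -3 (j = Add(3, Mul(-1, 6)) = Add(3, -6) = -3)
Function('o')(S) = Mul(Add(1, S), Add(6, S)) (Function('o')(S) = Mul(Add(S, 1), Add(S, 6)) = Mul(Add(1, S), Add(6, S)))
Add(Mul(141, j), Function('o')(8)) = Add(Mul(141, -3), Add(6, Pow(8, 2), Mul(7, 8))) = Add(-423, Add(6, 64, 56)) = Add(-423, 126) = -297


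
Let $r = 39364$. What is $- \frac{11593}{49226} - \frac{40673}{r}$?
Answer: $- \frac{1229257975}{968866132} \approx -1.2688$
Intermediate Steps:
$- \frac{11593}{49226} - \frac{40673}{r} = - \frac{11593}{49226} - \frac{40673}{39364} = - \frac{1229257975}{968866132}$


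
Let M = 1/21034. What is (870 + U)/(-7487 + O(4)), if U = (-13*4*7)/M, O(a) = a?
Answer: 7655506/7483 ≈ 1023.1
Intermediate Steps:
M = 1/21034 ≈ 4.7542e-5
U = -7656376 (U = (-13*4*7)/(1/21034) = -52*7*21034 = -364*21034 = -7656376)
(870 + U)/(-7487 + O(4)) = (870 - 7656376)/(-7487 + 4) = -7655506/(-7483) = -7655506*(-1/7483) = 7655506/7483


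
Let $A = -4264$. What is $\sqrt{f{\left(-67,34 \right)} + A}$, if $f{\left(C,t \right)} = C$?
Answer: $i \sqrt{4331} \approx 65.81 i$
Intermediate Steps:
$\sqrt{f{\left(-67,34 \right)} + A} = \sqrt{-67 - 4264} = \sqrt{-4331} = i \sqrt{4331}$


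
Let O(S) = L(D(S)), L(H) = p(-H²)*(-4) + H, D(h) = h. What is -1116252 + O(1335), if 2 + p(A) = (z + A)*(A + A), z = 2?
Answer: -25410580204309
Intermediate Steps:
p(A) = -2 + 2*A*(2 + A) (p(A) = -2 + (2 + A)*(A + A) = -2 + (2 + A)*(2*A) = -2 + 2*A*(2 + A))
L(H) = 8 + H - 8*H⁴ + 16*H² (L(H) = (-2 + 2*(-H²)² + 4*(-H²))*(-4) + H = (-2 + 2*H⁴ - 4*H²)*(-4) + H = (-2 - 4*H² + 2*H⁴)*(-4) + H = (8 - 8*H⁴ + 16*H²) + H = 8 + H - 8*H⁴ + 16*H²)
O(S) = 8 + S - 8*S⁴ + 16*S²
-1116252 + O(1335) = -1116252 + (8 + 1335 - 8*1335⁴ + 16*1335²) = -1116252 + (8 + 1335 - 8*3176325950625 + 16*1782225) = -1116252 + (8 + 1335 - 25410607605000 + 28515600) = -1116252 - 25410579088057 = -25410580204309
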